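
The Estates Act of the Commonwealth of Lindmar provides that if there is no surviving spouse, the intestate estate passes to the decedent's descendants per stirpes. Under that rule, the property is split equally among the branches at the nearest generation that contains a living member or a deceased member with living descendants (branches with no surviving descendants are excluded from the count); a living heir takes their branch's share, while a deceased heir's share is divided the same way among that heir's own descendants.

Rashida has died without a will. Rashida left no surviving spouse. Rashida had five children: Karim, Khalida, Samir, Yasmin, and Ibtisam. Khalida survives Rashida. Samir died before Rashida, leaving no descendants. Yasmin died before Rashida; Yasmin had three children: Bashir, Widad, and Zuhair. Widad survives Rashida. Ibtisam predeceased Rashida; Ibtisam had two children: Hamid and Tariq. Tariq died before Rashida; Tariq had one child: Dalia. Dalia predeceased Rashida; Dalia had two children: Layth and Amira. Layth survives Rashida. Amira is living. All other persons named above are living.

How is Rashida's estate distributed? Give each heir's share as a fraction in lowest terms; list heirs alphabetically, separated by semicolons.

Amira 1/16; Bashir 1/12; Hamid 1/8; Karim 1/4; Khalida 1/4; Layth 1/16; Widad 1/12; Zuhair 1/12

There is no surviving spouse, so the entire estate passes to Rashida's descendants per stirpes.
Samir left no surviving issue, so that branch lapses and is disregarded.
The estate is divided into 4 equal shares of 1/4 among Karim, Khalida, Yasmin, Ibtisam.
Karim is living and takes 1/4.
Khalida is living and takes 1/4.
Yasmin predeceased; the 1/4 allotted to Yasmin's branch passes to Yasmin's issue by representation.
The 1/4 is divided into 3 equal shares of 1/12 among Bashir, Widad, Zuhair.
Bashir is living and takes 1/12.
Widad is living and takes 1/12.
Zuhair is living and takes 1/12.
Ibtisam predeceased; the 1/4 allotted to Ibtisam's branch passes to Ibtisam's issue by representation.
The 1/4 is divided into 2 equal shares of 1/8 among Hamid, Tariq.
Hamid is living and takes 1/8.
Tariq predeceased; the 1/8 allotted to Tariq's branch passes to Tariq's issue by representation.
Dalia's line is the sole branch at this level, so the full 1/8 passes to Dalia's issue by representation.
The 1/8 is divided into 2 equal shares of 1/16 among Layth, Amira.
Layth is living and takes 1/16.
Amira is living and takes 1/16.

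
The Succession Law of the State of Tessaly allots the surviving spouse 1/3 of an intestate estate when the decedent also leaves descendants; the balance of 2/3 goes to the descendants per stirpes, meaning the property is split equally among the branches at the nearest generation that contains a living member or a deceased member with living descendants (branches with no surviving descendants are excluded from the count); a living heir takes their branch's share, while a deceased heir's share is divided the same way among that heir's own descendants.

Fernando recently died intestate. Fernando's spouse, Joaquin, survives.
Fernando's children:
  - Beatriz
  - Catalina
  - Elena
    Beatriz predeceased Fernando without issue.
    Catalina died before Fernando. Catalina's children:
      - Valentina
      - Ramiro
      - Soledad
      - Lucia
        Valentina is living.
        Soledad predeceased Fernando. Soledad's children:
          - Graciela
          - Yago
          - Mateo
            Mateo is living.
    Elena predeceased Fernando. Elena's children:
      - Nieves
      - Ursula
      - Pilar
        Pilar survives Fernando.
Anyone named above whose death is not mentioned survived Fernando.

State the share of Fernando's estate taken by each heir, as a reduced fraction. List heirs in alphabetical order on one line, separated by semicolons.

Graciela 1/36; Joaquin 1/3; Lucia 1/12; Mateo 1/36; Nieves 1/9; Pilar 1/9; Ramiro 1/12; Ursula 1/9; Valentina 1/12; Yago 1/36

Joaquin, as surviving spouse, takes 1/3.
The remaining 2/3 passes to Fernando's descendants per stirpes.
Beatriz left no surviving issue, so that branch lapses and is disregarded.
The 2/3 is divided into 2 equal shares of 1/3 among Catalina, Elena.
Catalina predeceased; the 1/3 allotted to Catalina's branch passes to Catalina's issue by representation.
The 1/3 is divided into 4 equal shares of 1/12 among Valentina, Ramiro, Soledad, Lucia.
Valentina is living and takes 1/12.
Ramiro is living and takes 1/12.
Soledad predeceased; the 1/12 allotted to Soledad's branch passes to Soledad's issue by representation.
The 1/12 is divided into 3 equal shares of 1/36 among Graciela, Yago, Mateo.
Graciela is living and takes 1/36.
Yago is living and takes 1/36.
Mateo is living and takes 1/36.
Lucia is living and takes 1/12.
Elena predeceased; the 1/3 allotted to Elena's branch passes to Elena's issue by representation.
The 1/3 is divided into 3 equal shares of 1/9 among Nieves, Ursula, Pilar.
Nieves is living and takes 1/9.
Ursula is living and takes 1/9.
Pilar is living and takes 1/9.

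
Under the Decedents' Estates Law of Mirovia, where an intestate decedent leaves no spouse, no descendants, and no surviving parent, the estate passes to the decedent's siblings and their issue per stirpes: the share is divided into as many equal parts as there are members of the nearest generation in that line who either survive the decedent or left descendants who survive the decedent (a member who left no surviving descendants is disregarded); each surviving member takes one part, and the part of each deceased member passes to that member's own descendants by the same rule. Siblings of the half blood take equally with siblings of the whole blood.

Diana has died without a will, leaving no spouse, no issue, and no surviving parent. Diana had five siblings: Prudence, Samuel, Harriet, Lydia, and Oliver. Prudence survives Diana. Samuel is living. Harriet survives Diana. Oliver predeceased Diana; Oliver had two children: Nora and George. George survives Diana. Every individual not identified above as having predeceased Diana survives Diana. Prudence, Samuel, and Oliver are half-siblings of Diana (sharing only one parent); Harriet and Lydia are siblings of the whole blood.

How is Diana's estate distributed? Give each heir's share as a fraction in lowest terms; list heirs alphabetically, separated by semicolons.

George 1/10; Harriet 1/5; Lydia 1/5; Nora 1/10; Prudence 1/5; Samuel 1/5

No spouse, descendants, or parent survives, so the estate passes to Diana's siblings per stirpes.
Half-blood and whole-blood siblings take equally under the stated rule.
The estate is divided into 5 equal shares of 1/5 among Prudence, Samuel, Harriet, Lydia, Oliver.
Prudence is living and takes 1/5.
Samuel is living and takes 1/5.
Harriet is living and takes 1/5.
Lydia is living and takes 1/5.
Oliver predeceased; the 1/5 allotted to Oliver's branch passes to Oliver's issue by representation.
The 1/5 is divided into 2 equal shares of 1/10 among Nora, George.
Nora is living and takes 1/10.
George is living and takes 1/10.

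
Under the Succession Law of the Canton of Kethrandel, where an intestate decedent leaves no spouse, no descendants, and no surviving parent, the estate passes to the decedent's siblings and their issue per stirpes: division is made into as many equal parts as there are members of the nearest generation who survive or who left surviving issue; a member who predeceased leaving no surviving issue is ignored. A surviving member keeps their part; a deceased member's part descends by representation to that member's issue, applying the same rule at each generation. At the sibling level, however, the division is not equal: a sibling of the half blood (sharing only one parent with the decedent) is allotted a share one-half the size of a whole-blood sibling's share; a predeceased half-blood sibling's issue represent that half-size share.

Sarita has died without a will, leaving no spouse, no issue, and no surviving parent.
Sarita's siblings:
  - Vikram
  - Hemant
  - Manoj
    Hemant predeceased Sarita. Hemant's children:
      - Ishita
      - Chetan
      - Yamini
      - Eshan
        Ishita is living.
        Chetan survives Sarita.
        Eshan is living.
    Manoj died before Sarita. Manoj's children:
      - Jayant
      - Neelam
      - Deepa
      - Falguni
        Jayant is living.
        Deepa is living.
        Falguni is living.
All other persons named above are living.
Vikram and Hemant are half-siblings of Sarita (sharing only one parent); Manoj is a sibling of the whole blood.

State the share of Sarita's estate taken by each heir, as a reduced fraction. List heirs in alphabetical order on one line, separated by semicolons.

No spouse, descendants, or parent survives, so the estate passes to Sarita's siblings per stirpes.
Half-blood siblings count for one-half the weight of whole-blood siblings at the initial division.
Dividing 1 in proportion to weights (total weight 2): Vikram (weight 1/2) → 1/4; Hemant (weight 1/2) → 1/4; Manoj (weight 1) → 1/2.
Vikram is living and takes 1/4.
Hemant predeceased; the 1/4 allotted to Hemant's branch passes to Hemant's issue by representation.
The 1/4 is divided into 4 equal shares of 1/16 among Ishita, Chetan, Yamini, Eshan.
Ishita is living and takes 1/16.
Chetan is living and takes 1/16.
Yamini is living and takes 1/16.
Eshan is living and takes 1/16.
Manoj predeceased; the 1/2 allotted to Manoj's branch passes to Manoj's issue by representation.
The 1/2 is divided into 4 equal shares of 1/8 among Jayant, Neelam, Deepa, Falguni.
Jayant is living and takes 1/8.
Neelam is living and takes 1/8.
Deepa is living and takes 1/8.
Falguni is living and takes 1/8.

Chetan 1/16; Deepa 1/8; Eshan 1/16; Falguni 1/8; Ishita 1/16; Jayant 1/8; Neelam 1/8; Vikram 1/4; Yamini 1/16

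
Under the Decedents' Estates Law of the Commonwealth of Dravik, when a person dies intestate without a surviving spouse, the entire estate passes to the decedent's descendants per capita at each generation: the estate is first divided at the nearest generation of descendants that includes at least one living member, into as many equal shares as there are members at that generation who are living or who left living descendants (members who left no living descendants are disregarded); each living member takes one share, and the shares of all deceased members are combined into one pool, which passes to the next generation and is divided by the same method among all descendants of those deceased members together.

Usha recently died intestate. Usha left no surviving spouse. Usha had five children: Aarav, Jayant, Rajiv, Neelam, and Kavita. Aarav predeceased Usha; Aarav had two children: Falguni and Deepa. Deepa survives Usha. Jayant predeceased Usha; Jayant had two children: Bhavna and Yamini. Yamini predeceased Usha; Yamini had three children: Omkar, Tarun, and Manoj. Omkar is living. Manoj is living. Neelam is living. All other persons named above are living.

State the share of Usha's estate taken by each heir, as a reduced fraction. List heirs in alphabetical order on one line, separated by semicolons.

Bhavna 1/10; Deepa 1/10; Falguni 1/10; Kavita 1/5; Manoj 1/30; Neelam 1/5; Omkar 1/30; Rajiv 1/5; Tarun 1/30

There is no surviving spouse, so the entire estate passes to Usha's descendants per capita at each generation.
At generation 1 (Aarav, Jayant, Rajiv, Neelam, Kavita) there are 5 shares of (1)/5 = 1/5 each.
Living: Rajiv, Neelam, and Kavita — each takes 1/5.
Deceased: Aarav and Jayant. Their combined 2/5 is pooled and carried to generation 2.
At generation 2 (Falguni, Deepa, Bhavna, Yamini) there are 4 shares of (2/5)/4 = 1/10 each.
Living: Falguni, Deepa, and Bhavna — each takes 1/10.
Deceased: Yamini. That 1/10 share is carried to generation 3.
At generation 3 (Omkar, Tarun, Manoj) there are 3 shares of (1/10)/3 = 1/30 each.
Living: Omkar, Tarun, and Manoj — each takes 1/30.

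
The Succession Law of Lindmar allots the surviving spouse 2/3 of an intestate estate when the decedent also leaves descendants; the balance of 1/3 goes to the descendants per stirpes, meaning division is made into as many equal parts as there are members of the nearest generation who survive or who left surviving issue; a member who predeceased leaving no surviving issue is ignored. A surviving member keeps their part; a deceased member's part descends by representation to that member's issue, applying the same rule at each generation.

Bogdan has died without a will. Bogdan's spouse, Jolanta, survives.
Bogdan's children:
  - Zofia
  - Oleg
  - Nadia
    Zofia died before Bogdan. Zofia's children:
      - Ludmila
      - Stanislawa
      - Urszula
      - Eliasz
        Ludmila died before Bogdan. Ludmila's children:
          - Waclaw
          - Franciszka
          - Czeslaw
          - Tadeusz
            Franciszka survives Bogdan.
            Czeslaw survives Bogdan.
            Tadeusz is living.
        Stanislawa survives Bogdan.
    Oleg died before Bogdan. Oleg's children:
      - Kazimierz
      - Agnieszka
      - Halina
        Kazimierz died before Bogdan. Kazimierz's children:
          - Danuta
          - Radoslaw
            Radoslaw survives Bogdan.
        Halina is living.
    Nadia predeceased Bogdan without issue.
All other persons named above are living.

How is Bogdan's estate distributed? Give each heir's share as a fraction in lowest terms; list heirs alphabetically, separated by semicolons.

Jolanta, as surviving spouse, takes 2/3.
The remaining 1/3 passes to Bogdan's descendants per stirpes.
Nadia left no surviving issue, so that branch lapses and is disregarded.
The 1/3 is divided into 2 equal shares of 1/6 among Zofia, Oleg.
Zofia predeceased; the 1/6 allotted to Zofia's branch passes to Zofia's issue by representation.
The 1/6 is divided into 4 equal shares of 1/24 among Ludmila, Stanislawa, Urszula, Eliasz.
Ludmila predeceased; the 1/24 allotted to Ludmila's branch passes to Ludmila's issue by representation.
The 1/24 is divided into 4 equal shares of 1/96 among Waclaw, Franciszka, Czeslaw, Tadeusz.
Waclaw is living and takes 1/96.
Franciszka is living and takes 1/96.
Czeslaw is living and takes 1/96.
Tadeusz is living and takes 1/96.
Stanislawa is living and takes 1/24.
Urszula is living and takes 1/24.
Eliasz is living and takes 1/24.
Oleg predeceased; the 1/6 allotted to Oleg's branch passes to Oleg's issue by representation.
The 1/6 is divided into 3 equal shares of 1/18 among Kazimierz, Agnieszka, Halina.
Kazimierz predeceased; the 1/18 allotted to Kazimierz's branch passes to Kazimierz's issue by representation.
The 1/18 is divided into 2 equal shares of 1/36 among Danuta, Radoslaw.
Danuta is living and takes 1/36.
Radoslaw is living and takes 1/36.
Agnieszka is living and takes 1/18.
Halina is living and takes 1/18.

Agnieszka 1/18; Czeslaw 1/96; Danuta 1/36; Eliasz 1/24; Franciszka 1/96; Halina 1/18; Jolanta 2/3; Radoslaw 1/36; Stanislawa 1/24; Tadeusz 1/96; Urszula 1/24; Waclaw 1/96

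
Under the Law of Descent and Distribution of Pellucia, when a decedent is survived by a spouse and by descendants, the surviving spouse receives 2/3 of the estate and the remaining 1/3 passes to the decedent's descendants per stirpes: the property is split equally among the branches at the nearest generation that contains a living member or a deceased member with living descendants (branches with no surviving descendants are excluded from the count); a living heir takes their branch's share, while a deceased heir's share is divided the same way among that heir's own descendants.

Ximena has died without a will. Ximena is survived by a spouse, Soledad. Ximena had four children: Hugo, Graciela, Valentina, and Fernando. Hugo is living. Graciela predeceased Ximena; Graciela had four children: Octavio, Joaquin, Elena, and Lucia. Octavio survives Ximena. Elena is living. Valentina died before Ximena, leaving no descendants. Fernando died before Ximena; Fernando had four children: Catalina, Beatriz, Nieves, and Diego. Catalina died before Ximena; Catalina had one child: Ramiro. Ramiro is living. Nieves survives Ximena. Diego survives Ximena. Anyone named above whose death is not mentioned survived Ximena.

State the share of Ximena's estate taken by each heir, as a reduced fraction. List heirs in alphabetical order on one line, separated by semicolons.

Beatriz 1/36; Diego 1/36; Elena 1/36; Hugo 1/9; Joaquin 1/36; Lucia 1/36; Nieves 1/36; Octavio 1/36; Ramiro 1/36; Soledad 2/3

Soledad, as surviving spouse, takes 2/3.
The remaining 1/3 passes to Ximena's descendants per stirpes.
Valentina left no surviving issue, so that branch lapses and is disregarded.
The 1/3 is divided into 3 equal shares of 1/9 among Hugo, Graciela, Fernando.
Hugo is living and takes 1/9.
Graciela predeceased; the 1/9 allotted to Graciela's branch passes to Graciela's issue by representation.
The 1/9 is divided into 4 equal shares of 1/36 among Octavio, Joaquin, Elena, Lucia.
Octavio is living and takes 1/36.
Joaquin is living and takes 1/36.
Elena is living and takes 1/36.
Lucia is living and takes 1/36.
Fernando predeceased; the 1/9 allotted to Fernando's branch passes to Fernando's issue by representation.
The 1/9 is divided into 4 equal shares of 1/36 among Catalina, Beatriz, Nieves, Diego.
Catalina predeceased; the 1/36 allotted to Catalina's branch passes to Catalina's issue by representation.
Ramiro is the sole taker at this level and receives the full 1/36.
Beatriz is living and takes 1/36.
Nieves is living and takes 1/36.
Diego is living and takes 1/36.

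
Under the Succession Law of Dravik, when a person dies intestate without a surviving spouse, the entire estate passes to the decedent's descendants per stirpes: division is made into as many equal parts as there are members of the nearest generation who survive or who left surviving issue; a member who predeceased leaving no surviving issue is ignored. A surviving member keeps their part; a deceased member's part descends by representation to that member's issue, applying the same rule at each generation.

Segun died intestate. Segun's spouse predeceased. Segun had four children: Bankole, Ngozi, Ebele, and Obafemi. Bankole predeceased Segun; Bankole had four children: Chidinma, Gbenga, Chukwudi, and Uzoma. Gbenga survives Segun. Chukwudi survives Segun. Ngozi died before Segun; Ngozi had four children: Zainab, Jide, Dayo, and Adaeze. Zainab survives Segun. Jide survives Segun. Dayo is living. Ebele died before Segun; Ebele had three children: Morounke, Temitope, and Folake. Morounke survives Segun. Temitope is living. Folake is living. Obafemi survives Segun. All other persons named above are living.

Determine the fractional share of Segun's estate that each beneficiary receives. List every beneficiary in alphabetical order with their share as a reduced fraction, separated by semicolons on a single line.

Adaeze 1/16; Chidinma 1/16; Chukwudi 1/16; Dayo 1/16; Folake 1/12; Gbenga 1/16; Jide 1/16; Morounke 1/12; Obafemi 1/4; Temitope 1/12; Uzoma 1/16; Zainab 1/16

There is no surviving spouse, so the entire estate passes to Segun's descendants per stirpes.
The estate is divided into 4 equal shares of 1/4 among Bankole, Ngozi, Ebele, Obafemi.
Bankole predeceased; the 1/4 allotted to Bankole's branch passes to Bankole's issue by representation.
The 1/4 is divided into 4 equal shares of 1/16 among Chidinma, Gbenga, Chukwudi, Uzoma.
Chidinma is living and takes 1/16.
Gbenga is living and takes 1/16.
Chukwudi is living and takes 1/16.
Uzoma is living and takes 1/16.
Ngozi predeceased; the 1/4 allotted to Ngozi's branch passes to Ngozi's issue by representation.
The 1/4 is divided into 4 equal shares of 1/16 among Zainab, Jide, Dayo, Adaeze.
Zainab is living and takes 1/16.
Jide is living and takes 1/16.
Dayo is living and takes 1/16.
Adaeze is living and takes 1/16.
Ebele predeceased; the 1/4 allotted to Ebele's branch passes to Ebele's issue by representation.
The 1/4 is divided into 3 equal shares of 1/12 among Morounke, Temitope, Folake.
Morounke is living and takes 1/12.
Temitope is living and takes 1/12.
Folake is living and takes 1/12.
Obafemi is living and takes 1/4.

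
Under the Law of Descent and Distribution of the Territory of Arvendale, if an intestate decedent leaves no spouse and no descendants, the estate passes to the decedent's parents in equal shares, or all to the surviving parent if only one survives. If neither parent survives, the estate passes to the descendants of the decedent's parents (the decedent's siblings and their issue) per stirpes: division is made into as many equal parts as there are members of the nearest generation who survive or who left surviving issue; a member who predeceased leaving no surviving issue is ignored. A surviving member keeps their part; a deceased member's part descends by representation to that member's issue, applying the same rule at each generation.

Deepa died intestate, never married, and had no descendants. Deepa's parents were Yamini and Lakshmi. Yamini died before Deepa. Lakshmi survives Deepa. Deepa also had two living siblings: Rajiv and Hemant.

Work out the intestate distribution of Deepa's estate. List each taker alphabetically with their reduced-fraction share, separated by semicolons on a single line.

Only one parent, Lakshmi, survives, so Lakshmi takes the entire estate. The siblings take nothing because a surviving parent has priority.

Lakshmi 1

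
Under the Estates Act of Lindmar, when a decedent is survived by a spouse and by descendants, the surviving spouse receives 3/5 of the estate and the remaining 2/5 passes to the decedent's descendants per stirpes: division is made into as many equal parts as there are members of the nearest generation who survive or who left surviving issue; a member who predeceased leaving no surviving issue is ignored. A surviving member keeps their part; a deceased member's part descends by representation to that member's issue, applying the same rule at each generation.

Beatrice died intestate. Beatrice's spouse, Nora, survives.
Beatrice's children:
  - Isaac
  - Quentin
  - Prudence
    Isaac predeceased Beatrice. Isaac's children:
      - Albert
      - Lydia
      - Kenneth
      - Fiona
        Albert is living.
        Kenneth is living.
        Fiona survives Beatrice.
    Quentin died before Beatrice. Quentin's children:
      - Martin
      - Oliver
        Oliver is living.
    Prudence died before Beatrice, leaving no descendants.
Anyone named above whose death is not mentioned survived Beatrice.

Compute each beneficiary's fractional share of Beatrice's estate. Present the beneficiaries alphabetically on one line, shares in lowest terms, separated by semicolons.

Albert 1/20; Fiona 1/20; Kenneth 1/20; Lydia 1/20; Martin 1/10; Nora 3/5; Oliver 1/10

Nora, as surviving spouse, takes 3/5.
The remaining 2/5 passes to Beatrice's descendants per stirpes.
Prudence left no surviving issue, so that branch lapses and is disregarded.
The 2/5 is divided into 2 equal shares of 1/5 among Isaac, Quentin.
Isaac predeceased; the 1/5 allotted to Isaac's branch passes to Isaac's issue by representation.
The 1/5 is divided into 4 equal shares of 1/20 among Albert, Lydia, Kenneth, Fiona.
Albert is living and takes 1/20.
Lydia is living and takes 1/20.
Kenneth is living and takes 1/20.
Fiona is living and takes 1/20.
Quentin predeceased; the 1/5 allotted to Quentin's branch passes to Quentin's issue by representation.
The 1/5 is divided into 2 equal shares of 1/10 among Martin, Oliver.
Martin is living and takes 1/10.
Oliver is living and takes 1/10.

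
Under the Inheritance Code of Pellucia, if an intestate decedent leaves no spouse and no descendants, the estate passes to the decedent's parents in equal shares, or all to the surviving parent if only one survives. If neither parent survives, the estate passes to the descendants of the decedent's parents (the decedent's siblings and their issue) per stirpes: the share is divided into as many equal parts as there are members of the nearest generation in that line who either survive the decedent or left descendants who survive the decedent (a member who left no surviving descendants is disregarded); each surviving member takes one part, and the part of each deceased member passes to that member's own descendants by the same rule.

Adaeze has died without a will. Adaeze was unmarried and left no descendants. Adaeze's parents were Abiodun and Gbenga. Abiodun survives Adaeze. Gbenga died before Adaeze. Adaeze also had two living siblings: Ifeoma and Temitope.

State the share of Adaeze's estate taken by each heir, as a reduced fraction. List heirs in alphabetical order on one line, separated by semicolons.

Abiodun 1

Only one parent, Abiodun, survives, so Abiodun takes the entire estate. The siblings take nothing because a surviving parent has priority.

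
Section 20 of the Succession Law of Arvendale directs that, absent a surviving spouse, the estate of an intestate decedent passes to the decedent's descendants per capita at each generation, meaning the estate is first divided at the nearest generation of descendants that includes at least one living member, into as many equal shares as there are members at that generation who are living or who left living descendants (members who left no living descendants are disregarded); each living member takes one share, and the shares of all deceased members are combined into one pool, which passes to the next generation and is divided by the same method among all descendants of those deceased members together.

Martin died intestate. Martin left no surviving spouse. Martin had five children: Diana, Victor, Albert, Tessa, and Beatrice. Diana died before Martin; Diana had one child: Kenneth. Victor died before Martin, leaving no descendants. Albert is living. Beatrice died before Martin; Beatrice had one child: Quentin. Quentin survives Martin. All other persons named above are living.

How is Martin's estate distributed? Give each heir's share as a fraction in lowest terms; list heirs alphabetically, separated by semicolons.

Albert 1/4; Kenneth 1/4; Quentin 1/4; Tessa 1/4

There is no surviving spouse, so the entire estate passes to Martin's descendants per capita at each generation.
At generation 1 (Diana, Albert, Tessa, Beatrice) there are 4 shares of (1)/4 = 1/4 each.
Living: Albert and Tessa — each takes 1/4.
Deceased: Diana and Beatrice. Their combined 1/2 is pooled and carried to generation 2.
At generation 2 (Kenneth, Quentin) there are 2 shares of (1/2)/2 = 1/4 each.
Living: Kenneth and Quentin — each takes 1/4.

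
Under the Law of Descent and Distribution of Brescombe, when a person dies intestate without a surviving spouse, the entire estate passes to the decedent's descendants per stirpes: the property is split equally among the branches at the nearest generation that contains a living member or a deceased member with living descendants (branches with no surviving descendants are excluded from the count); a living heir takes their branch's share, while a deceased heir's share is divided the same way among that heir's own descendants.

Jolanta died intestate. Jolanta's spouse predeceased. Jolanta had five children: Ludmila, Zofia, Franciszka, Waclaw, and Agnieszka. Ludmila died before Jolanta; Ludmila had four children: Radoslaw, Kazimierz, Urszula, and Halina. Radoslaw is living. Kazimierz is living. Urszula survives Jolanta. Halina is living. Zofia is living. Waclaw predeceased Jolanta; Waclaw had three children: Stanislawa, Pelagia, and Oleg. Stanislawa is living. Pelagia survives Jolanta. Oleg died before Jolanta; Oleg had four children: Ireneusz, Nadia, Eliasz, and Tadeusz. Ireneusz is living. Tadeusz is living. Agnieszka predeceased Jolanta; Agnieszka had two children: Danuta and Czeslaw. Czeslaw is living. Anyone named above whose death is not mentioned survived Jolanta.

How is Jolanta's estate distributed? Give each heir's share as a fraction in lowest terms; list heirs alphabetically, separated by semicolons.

Czeslaw 1/10; Danuta 1/10; Eliasz 1/60; Franciszka 1/5; Halina 1/20; Ireneusz 1/60; Kazimierz 1/20; Nadia 1/60; Pelagia 1/15; Radoslaw 1/20; Stanislawa 1/15; Tadeusz 1/60; Urszula 1/20; Zofia 1/5

There is no surviving spouse, so the entire estate passes to Jolanta's descendants per stirpes.
The estate is divided into 5 equal shares of 1/5 among Ludmila, Zofia, Franciszka, Waclaw, Agnieszka.
Ludmila predeceased; the 1/5 allotted to Ludmila's branch passes to Ludmila's issue by representation.
The 1/5 is divided into 4 equal shares of 1/20 among Radoslaw, Kazimierz, Urszula, Halina.
Radoslaw is living and takes 1/20.
Kazimierz is living and takes 1/20.
Urszula is living and takes 1/20.
Halina is living and takes 1/20.
Zofia is living and takes 1/5.
Franciszka is living and takes 1/5.
Waclaw predeceased; the 1/5 allotted to Waclaw's branch passes to Waclaw's issue by representation.
The 1/5 is divided into 3 equal shares of 1/15 among Stanislawa, Pelagia, Oleg.
Stanislawa is living and takes 1/15.
Pelagia is living and takes 1/15.
Oleg predeceased; the 1/15 allotted to Oleg's branch passes to Oleg's issue by representation.
The 1/15 is divided into 4 equal shares of 1/60 among Ireneusz, Nadia, Eliasz, Tadeusz.
Ireneusz is living and takes 1/60.
Nadia is living and takes 1/60.
Eliasz is living and takes 1/60.
Tadeusz is living and takes 1/60.
Agnieszka predeceased; the 1/5 allotted to Agnieszka's branch passes to Agnieszka's issue by representation.
The 1/5 is divided into 2 equal shares of 1/10 among Danuta, Czeslaw.
Danuta is living and takes 1/10.
Czeslaw is living and takes 1/10.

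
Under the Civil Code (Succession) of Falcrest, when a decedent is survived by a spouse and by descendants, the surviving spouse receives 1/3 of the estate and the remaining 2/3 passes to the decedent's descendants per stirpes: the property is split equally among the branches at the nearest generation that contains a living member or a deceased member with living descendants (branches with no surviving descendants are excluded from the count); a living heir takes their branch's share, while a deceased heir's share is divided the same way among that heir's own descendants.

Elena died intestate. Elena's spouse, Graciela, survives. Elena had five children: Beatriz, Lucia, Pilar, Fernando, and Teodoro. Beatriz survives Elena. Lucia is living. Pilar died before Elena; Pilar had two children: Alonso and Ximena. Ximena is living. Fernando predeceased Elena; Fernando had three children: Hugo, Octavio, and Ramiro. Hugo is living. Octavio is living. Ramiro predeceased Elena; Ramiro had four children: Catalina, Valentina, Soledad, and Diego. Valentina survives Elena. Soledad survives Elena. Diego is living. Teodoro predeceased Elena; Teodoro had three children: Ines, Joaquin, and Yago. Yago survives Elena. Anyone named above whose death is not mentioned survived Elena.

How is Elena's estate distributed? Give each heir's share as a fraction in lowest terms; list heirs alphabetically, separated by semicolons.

Graciela, as surviving spouse, takes 1/3.
The remaining 2/3 passes to Elena's descendants per stirpes.
The 2/3 is divided into 5 equal shares of 2/15 among Beatriz, Lucia, Pilar, Fernando, Teodoro.
Beatriz is living and takes 2/15.
Lucia is living and takes 2/15.
Pilar predeceased; the 2/15 allotted to Pilar's branch passes to Pilar's issue by representation.
The 2/15 is divided into 2 equal shares of 1/15 among Alonso, Ximena.
Alonso is living and takes 1/15.
Ximena is living and takes 1/15.
Fernando predeceased; the 2/15 allotted to Fernando's branch passes to Fernando's issue by representation.
The 2/15 is divided into 3 equal shares of 2/45 among Hugo, Octavio, Ramiro.
Hugo is living and takes 2/45.
Octavio is living and takes 2/45.
Ramiro predeceased; the 2/45 allotted to Ramiro's branch passes to Ramiro's issue by representation.
The 2/45 is divided into 4 equal shares of 1/90 among Catalina, Valentina, Soledad, Diego.
Catalina is living and takes 1/90.
Valentina is living and takes 1/90.
Soledad is living and takes 1/90.
Diego is living and takes 1/90.
Teodoro predeceased; the 2/15 allotted to Teodoro's branch passes to Teodoro's issue by representation.
The 2/15 is divided into 3 equal shares of 2/45 among Ines, Joaquin, Yago.
Ines is living and takes 2/45.
Joaquin is living and takes 2/45.
Yago is living and takes 2/45.

Alonso 1/15; Beatriz 2/15; Catalina 1/90; Diego 1/90; Graciela 1/3; Hugo 2/45; Ines 2/45; Joaquin 2/45; Lucia 2/15; Octavio 2/45; Soledad 1/90; Valentina 1/90; Ximena 1/15; Yago 2/45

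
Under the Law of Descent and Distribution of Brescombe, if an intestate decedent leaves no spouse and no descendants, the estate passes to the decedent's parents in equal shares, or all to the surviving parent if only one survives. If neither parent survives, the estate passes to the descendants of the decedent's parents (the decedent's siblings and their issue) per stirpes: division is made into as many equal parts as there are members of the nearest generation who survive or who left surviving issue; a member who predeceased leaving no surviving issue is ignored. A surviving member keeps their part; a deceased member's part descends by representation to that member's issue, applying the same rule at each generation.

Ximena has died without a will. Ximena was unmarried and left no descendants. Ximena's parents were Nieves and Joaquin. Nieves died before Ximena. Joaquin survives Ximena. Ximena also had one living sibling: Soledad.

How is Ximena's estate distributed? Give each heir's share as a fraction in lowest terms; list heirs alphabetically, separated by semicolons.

Joaquin 1

Only one parent, Joaquin, survives, so Joaquin takes the entire estate. The siblings take nothing because a surviving parent has priority.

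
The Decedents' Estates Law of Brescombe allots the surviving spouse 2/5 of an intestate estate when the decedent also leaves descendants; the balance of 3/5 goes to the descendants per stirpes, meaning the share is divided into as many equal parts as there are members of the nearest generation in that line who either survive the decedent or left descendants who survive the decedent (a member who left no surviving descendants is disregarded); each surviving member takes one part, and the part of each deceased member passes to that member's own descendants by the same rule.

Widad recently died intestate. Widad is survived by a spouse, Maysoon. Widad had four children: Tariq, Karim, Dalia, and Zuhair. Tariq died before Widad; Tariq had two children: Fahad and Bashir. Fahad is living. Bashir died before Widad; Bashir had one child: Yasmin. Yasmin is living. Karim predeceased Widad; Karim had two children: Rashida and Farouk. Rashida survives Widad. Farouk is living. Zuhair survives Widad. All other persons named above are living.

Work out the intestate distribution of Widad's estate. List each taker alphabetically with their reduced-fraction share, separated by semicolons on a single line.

Maysoon, as surviving spouse, takes 2/5.
The remaining 3/5 passes to Widad's descendants per stirpes.
The 3/5 is divided into 4 equal shares of 3/20 among Tariq, Karim, Dalia, Zuhair.
Tariq predeceased; the 3/20 allotted to Tariq's branch passes to Tariq's issue by representation.
The 3/20 is divided into 2 equal shares of 3/40 among Fahad, Bashir.
Fahad is living and takes 3/40.
Bashir predeceased; the 3/40 allotted to Bashir's branch passes to Bashir's issue by representation.
Yasmin is the sole taker at this level and receives the full 3/40.
Karim predeceased; the 3/20 allotted to Karim's branch passes to Karim's issue by representation.
The 3/20 is divided into 2 equal shares of 3/40 among Rashida, Farouk.
Rashida is living and takes 3/40.
Farouk is living and takes 3/40.
Dalia is living and takes 3/20.
Zuhair is living and takes 3/20.

Dalia 3/20; Fahad 3/40; Farouk 3/40; Maysoon 2/5; Rashida 3/40; Yasmin 3/40; Zuhair 3/20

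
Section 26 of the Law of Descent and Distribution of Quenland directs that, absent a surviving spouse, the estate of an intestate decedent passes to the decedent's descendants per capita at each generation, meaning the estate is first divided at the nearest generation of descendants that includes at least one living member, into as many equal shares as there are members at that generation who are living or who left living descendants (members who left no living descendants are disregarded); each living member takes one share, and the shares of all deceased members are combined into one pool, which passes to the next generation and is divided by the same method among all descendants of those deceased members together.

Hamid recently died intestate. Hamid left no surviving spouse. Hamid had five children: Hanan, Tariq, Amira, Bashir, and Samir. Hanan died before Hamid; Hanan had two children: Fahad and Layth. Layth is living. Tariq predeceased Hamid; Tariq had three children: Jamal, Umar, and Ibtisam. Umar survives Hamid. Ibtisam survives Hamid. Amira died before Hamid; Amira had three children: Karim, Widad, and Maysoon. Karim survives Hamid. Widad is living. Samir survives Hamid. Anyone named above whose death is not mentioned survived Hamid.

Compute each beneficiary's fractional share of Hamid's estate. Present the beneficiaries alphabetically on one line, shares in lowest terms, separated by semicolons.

Bashir 1/5; Fahad 3/40; Ibtisam 3/40; Jamal 3/40; Karim 3/40; Layth 3/40; Maysoon 3/40; Samir 1/5; Umar 3/40; Widad 3/40

There is no surviving spouse, so the entire estate passes to Hamid's descendants per capita at each generation.
At generation 1 (Hanan, Tariq, Amira, Bashir, Samir) there are 5 shares of (1)/5 = 1/5 each.
Living: Bashir and Samir — each takes 1/5.
Deceased: Hanan, Tariq, and Amira. Their combined 3/5 is pooled and carried to generation 2.
At generation 2 (Fahad, Layth, Jamal, Umar, Ibtisam, Karim, Widad, Maysoon) there are 8 shares of (3/5)/8 = 3/40 each.
Living: Fahad, Layth, Jamal, Umar, Ibtisam, Karim, Widad, and Maysoon — each takes 3/40.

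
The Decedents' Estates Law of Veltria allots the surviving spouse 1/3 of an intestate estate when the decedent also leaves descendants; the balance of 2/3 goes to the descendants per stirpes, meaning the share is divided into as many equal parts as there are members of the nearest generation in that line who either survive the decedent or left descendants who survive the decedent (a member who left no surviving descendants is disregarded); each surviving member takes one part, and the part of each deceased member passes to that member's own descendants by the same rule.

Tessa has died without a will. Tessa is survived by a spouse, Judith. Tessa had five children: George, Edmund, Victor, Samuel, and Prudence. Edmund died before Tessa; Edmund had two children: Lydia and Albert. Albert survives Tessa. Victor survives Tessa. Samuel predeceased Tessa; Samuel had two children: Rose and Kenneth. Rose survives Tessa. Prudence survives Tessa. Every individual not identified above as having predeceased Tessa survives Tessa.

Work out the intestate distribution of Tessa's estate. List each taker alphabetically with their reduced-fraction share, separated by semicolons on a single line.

Albert 1/15; George 2/15; Judith 1/3; Kenneth 1/15; Lydia 1/15; Prudence 2/15; Rose 1/15; Victor 2/15

Judith, as surviving spouse, takes 1/3.
The remaining 2/3 passes to Tessa's descendants per stirpes.
The 2/3 is divided into 5 equal shares of 2/15 among George, Edmund, Victor, Samuel, Prudence.
George is living and takes 2/15.
Edmund predeceased; the 2/15 allotted to Edmund's branch passes to Edmund's issue by representation.
The 2/15 is divided into 2 equal shares of 1/15 among Lydia, Albert.
Lydia is living and takes 1/15.
Albert is living and takes 1/15.
Victor is living and takes 2/15.
Samuel predeceased; the 2/15 allotted to Samuel's branch passes to Samuel's issue by representation.
The 2/15 is divided into 2 equal shares of 1/15 among Rose, Kenneth.
Rose is living and takes 1/15.
Kenneth is living and takes 1/15.
Prudence is living and takes 2/15.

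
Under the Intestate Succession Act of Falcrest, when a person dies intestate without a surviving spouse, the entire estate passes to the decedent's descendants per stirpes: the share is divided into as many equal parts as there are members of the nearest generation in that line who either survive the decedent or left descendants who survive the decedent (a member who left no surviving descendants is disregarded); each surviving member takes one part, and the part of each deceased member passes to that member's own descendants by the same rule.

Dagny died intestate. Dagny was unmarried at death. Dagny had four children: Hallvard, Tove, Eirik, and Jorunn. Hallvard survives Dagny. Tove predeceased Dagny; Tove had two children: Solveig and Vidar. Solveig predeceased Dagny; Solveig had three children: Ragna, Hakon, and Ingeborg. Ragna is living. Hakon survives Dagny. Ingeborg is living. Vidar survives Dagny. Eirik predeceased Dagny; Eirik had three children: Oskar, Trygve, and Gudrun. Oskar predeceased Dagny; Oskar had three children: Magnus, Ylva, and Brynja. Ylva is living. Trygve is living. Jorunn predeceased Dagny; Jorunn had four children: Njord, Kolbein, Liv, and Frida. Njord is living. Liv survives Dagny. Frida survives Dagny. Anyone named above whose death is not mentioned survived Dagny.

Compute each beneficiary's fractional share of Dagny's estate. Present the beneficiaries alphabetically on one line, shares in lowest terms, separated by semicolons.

There is no surviving spouse, so the entire estate passes to Dagny's descendants per stirpes.
The estate is divided into 4 equal shares of 1/4 among Hallvard, Tove, Eirik, Jorunn.
Hallvard is living and takes 1/4.
Tove predeceased; the 1/4 allotted to Tove's branch passes to Tove's issue by representation.
The 1/4 is divided into 2 equal shares of 1/8 among Solveig, Vidar.
Solveig predeceased; the 1/8 allotted to Solveig's branch passes to Solveig's issue by representation.
The 1/8 is divided into 3 equal shares of 1/24 among Ragna, Hakon, Ingeborg.
Ragna is living and takes 1/24.
Hakon is living and takes 1/24.
Ingeborg is living and takes 1/24.
Vidar is living and takes 1/8.
Eirik predeceased; the 1/4 allotted to Eirik's branch passes to Eirik's issue by representation.
The 1/4 is divided into 3 equal shares of 1/12 among Oskar, Trygve, Gudrun.
Oskar predeceased; the 1/12 allotted to Oskar's branch passes to Oskar's issue by representation.
The 1/12 is divided into 3 equal shares of 1/36 among Magnus, Ylva, Brynja.
Magnus is living and takes 1/36.
Ylva is living and takes 1/36.
Brynja is living and takes 1/36.
Trygve is living and takes 1/12.
Gudrun is living and takes 1/12.
Jorunn predeceased; the 1/4 allotted to Jorunn's branch passes to Jorunn's issue by representation.
The 1/4 is divided into 4 equal shares of 1/16 among Njord, Kolbein, Liv, Frida.
Njord is living and takes 1/16.
Kolbein is living and takes 1/16.
Liv is living and takes 1/16.
Frida is living and takes 1/16.

Brynja 1/36; Frida 1/16; Gudrun 1/12; Hakon 1/24; Hallvard 1/4; Ingeborg 1/24; Kolbein 1/16; Liv 1/16; Magnus 1/36; Njord 1/16; Ragna 1/24; Trygve 1/12; Vidar 1/8; Ylva 1/36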